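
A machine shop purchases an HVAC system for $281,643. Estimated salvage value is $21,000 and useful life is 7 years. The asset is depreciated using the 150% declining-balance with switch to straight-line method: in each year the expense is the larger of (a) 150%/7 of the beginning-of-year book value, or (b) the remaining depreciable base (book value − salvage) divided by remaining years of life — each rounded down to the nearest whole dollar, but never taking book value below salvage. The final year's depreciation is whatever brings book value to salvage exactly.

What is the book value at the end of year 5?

Depreciable base = $281,643 − $21,000 = $260,643.
Year 1: DB = ⌊$281,643 × 150%/7⌋ = $60,352; SL = ⌊$260,643/7⌋ = $37,234 → take DB $60,352. Book value $221,291.
Year 2: DB = ⌊$221,291 × 150%/7⌋ = $47,419; SL = ⌊$200,291/6⌋ = $33,381 → take DB $47,419. Book value $173,872.
Year 3: DB = ⌊$173,872 × 150%/7⌋ = $37,258; SL = ⌊$152,872/5⌋ = $30,574 → take DB $37,258. Book value $136,614.
Year 4: DB = ⌊$136,614 × 150%/7⌋ = $29,274; SL = ⌊$115,614/4⌋ = $28,903 → take DB $29,274. Book value $107,340.
Year 5: DB = ⌊$107,340 × 150%/7⌋ = $23,001; SL = ⌊$86,340/3⌋ = $28,780 → take SL $28,780. Book value $78,560.

$78,560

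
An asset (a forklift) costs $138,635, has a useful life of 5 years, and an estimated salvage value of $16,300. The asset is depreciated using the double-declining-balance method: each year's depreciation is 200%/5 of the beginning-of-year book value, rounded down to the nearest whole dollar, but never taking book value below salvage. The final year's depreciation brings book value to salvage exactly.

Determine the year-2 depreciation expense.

Depreciable base = $138,635 − $16,300 = $122,335.
Year 1: ⌊$138,635 × 200%/5⌋ = $55,454. Book value $83,181.
Year 2: ⌊$83,181 × 200%/5⌋ = $33,272. Book value $49,909.

$33,272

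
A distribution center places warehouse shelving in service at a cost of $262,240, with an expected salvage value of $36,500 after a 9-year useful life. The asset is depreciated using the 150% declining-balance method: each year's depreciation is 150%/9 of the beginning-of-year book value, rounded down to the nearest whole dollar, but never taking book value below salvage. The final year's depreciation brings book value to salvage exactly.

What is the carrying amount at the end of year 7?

Depreciable base = $262,240 − $36,500 = $225,740.
Year 1: ⌊$262,240 × 150%/9⌋ = $43,706. Book value $218,534.
Year 2: ⌊$218,534 × 150%/9⌋ = $36,422. Book value $182,112.
Year 3: ⌊$182,112 × 150%/9⌋ = $30,352. Book value $151,760.
Year 4: ⌊$151,760 × 150%/9⌋ = $25,293. Book value $126,467.
Year 5: ⌊$126,467 × 150%/9⌋ = $21,077. Book value $105,390.
Year 6: ⌊$105,390 × 150%/9⌋ = $17,565. Book value $87,825.
Year 7: ⌊$87,825 × 150%/9⌋ = $14,637. Book value $73,188.

$73,188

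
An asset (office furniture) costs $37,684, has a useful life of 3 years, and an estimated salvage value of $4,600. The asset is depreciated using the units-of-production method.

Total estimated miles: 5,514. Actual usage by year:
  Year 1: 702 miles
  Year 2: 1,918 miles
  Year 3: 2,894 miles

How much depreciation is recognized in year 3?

$17,364

Depreciable base = $37,684 − $4,600 = $33,084.
Rate = $33,084 / 5,514 miles = $6 per mile.
Year 1: 702 × $6 = $4,212. Book value $33,472.
Year 2: 1,918 × $6 = $11,508. Book value $21,964.
Year 3: 2,894 × $6 = $17,364. Book value $4,600.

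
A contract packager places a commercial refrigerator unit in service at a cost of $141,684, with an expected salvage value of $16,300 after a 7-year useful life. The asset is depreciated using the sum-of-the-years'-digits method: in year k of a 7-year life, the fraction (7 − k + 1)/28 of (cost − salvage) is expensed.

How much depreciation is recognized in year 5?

$13,434

Depreciable base = $141,684 − $16,300 = $125,384.
Sum of the years' digits = 7+6+5+4+3+2+1 = 28.
Year 1: $125,384 × 7/28 = $31,346. Book value $110,338.
Year 2: $125,384 × 6/28 = $26,868. Book value $83,470.
Year 3: $125,384 × 5/28 = $22,390. Book value $61,080.
Year 4: $125,384 × 4/28 = $17,912. Book value $43,168.
Year 5: $125,384 × 3/28 = $13,434. Book value $29,734.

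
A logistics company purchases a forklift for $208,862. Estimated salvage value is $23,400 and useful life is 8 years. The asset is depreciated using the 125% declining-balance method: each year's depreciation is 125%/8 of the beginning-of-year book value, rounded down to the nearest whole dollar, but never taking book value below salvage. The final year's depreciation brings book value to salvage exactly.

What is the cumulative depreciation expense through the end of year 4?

$103,005

Depreciable base = $208,862 − $23,400 = $185,462.
Year 1: ⌊$208,862 × 125%/8⌋ = $32,634. Book value $176,228.
Year 2: ⌊$176,228 × 125%/8⌋ = $27,535. Book value $148,693.
Year 3: ⌊$148,693 × 125%/8⌋ = $23,233. Book value $125,460.
Year 4: ⌊$125,460 × 125%/8⌋ = $19,603. Book value $105,857.
Accumulated through year 4 = $208,862 − $105,857 = $103,005.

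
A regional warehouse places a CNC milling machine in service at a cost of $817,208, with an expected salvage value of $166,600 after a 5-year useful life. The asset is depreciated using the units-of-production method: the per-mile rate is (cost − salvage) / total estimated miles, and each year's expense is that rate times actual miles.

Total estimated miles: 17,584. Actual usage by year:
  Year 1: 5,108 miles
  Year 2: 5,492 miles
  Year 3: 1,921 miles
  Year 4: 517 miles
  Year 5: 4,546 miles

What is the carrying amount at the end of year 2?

$425,008

Depreciable base = $817,208 − $166,600 = $650,608.
Rate = $650,608 / 17,584 miles = $37 per mile.
Year 1: 5,108 × $37 = $188,996. Book value $628,212.
Year 2: 5,492 × $37 = $203,204. Book value $425,008.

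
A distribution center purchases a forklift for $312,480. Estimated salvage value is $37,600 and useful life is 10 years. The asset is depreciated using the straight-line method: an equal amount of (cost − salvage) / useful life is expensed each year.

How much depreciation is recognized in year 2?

Depreciable base = $312,480 − $37,600 = $274,880.
Annual expense = $274,880 / 10 = $27,488.

$27,488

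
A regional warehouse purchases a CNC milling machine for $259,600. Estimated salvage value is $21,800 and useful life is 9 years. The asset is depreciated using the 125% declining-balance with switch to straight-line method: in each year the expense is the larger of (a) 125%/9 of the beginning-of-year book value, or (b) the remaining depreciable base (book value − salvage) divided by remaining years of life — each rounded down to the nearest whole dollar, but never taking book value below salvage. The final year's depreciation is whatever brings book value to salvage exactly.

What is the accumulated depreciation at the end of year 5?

Depreciable base = $259,600 − $21,800 = $237,800.
Year 1: DB = ⌊$259,600 × 125%/9⌋ = $36,055; SL = ⌊$237,800/9⌋ = $26,422 → take DB $36,055. Book value $223,545.
Year 2: DB = ⌊$223,545 × 125%/9⌋ = $31,047; SL = ⌊$201,745/8⌋ = $25,218 → take DB $31,047. Book value $192,498.
Year 3: DB = ⌊$192,498 × 125%/9⌋ = $26,735; SL = ⌊$170,698/7⌋ = $24,385 → take DB $26,735. Book value $165,763.
Year 4: DB = ⌊$165,763 × 125%/9⌋ = $23,022; SL = ⌊$143,963/6⌋ = $23,993 → take SL $23,993. Book value $141,770.
Year 5: DB = ⌊$141,770 × 125%/9⌋ = $19,690; SL = ⌊$119,970/5⌋ = $23,994 → take SL $23,994. Book value $117,776.
Accumulated through year 5 = $259,600 − $117,776 = $141,824.

$141,824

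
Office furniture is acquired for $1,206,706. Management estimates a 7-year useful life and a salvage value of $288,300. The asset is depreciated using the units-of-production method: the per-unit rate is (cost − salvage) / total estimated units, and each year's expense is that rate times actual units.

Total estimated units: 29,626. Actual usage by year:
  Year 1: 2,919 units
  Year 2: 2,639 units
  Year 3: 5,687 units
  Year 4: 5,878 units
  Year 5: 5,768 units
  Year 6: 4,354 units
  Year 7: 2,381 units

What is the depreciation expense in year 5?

$178,808

Depreciable base = $1,206,706 − $288,300 = $918,406.
Rate = $918,406 / 29,626 units = $31 per unit.
Year 1: 2,919 × $31 = $90,489. Book value $1,116,217.
Year 2: 2,639 × $31 = $81,809. Book value $1,034,408.
Year 3: 5,687 × $31 = $176,297. Book value $858,111.
Year 4: 5,878 × $31 = $182,218. Book value $675,893.
Year 5: 5,768 × $31 = $178,808. Book value $497,085.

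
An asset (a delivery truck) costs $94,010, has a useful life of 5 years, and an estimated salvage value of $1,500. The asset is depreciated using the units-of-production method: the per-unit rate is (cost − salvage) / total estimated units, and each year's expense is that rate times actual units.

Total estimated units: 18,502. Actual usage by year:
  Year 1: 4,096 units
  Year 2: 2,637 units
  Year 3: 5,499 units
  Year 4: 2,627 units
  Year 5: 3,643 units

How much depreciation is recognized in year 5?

Depreciable base = $94,010 − $1,500 = $92,510.
Rate = $92,510 / 18,502 units = $5 per unit.
Year 1: 4,096 × $5 = $20,480. Book value $73,530.
Year 2: 2,637 × $5 = $13,185. Book value $60,345.
Year 3: 5,499 × $5 = $27,495. Book value $32,850.
Year 4: 2,627 × $5 = $13,135. Book value $19,715.
Year 5: 3,643 × $5 = $18,215. Book value $1,500.

$18,215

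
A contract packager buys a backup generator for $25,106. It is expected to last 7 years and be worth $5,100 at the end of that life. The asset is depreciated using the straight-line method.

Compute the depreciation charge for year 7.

Depreciable base = $25,106 − $5,100 = $20,006.
Annual expense = $20,006 / 7 = $2,858.

$2,858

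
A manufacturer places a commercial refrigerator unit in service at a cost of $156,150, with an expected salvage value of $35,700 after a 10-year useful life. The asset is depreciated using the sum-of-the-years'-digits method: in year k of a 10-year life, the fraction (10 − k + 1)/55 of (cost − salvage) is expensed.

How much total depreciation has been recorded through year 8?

$113,880

Depreciable base = $156,150 − $35,700 = $120,450.
Sum of the years' digits = 10+9+8+7+6+5+4+3+2+1 = 55.
Year 1: $120,450 × 10/55 = $21,900. Book value $134,250.
Year 2: $120,450 × 9/55 = $19,710. Book value $114,540.
Year 3: $120,450 × 8/55 = $17,520. Book value $97,020.
Year 4: $120,450 × 7/55 = $15,330. Book value $81,690.
Year 5: $120,450 × 6/55 = $13,140. Book value $68,550.
Year 6: $120,450 × 5/55 = $10,950. Book value $57,600.
Year 7: $120,450 × 4/55 = $8,760. Book value $48,840.
Year 8: $120,450 × 3/55 = $6,570. Book value $42,270.
Accumulated through year 8 = $156,150 − $42,270 = $113,880.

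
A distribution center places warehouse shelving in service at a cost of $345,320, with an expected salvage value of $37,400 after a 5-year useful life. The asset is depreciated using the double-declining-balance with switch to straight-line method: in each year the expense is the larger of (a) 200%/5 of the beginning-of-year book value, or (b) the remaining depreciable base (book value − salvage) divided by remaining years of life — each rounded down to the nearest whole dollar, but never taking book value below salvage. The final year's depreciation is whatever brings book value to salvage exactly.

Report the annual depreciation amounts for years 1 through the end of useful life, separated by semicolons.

$138,128; $82,876; $49,726; $29,836; $7,354

Depreciable base = $345,320 − $37,400 = $307,920.
Year 1: DB = ⌊$345,320 × 200%/5⌋ = $138,128; SL = ⌊$307,920/5⌋ = $61,584 → take DB $138,128. Book value $207,192.
Year 2: DB = ⌊$207,192 × 200%/5⌋ = $82,876; SL = ⌊$169,792/4⌋ = $42,448 → take DB $82,876. Book value $124,316.
Year 3: DB = ⌊$124,316 × 200%/5⌋ = $49,726; SL = ⌊$86,916/3⌋ = $28,972 → take DB $49,726. Book value $74,590.
Year 4: DB = ⌊$74,590 × 200%/5⌋ = $29,836; SL = ⌊$37,190/2⌋ = $18,595 → take DB $29,836. Book value $44,754.
Year 5 (final): $44,754 − $37,400 = $7,354. Book value $37,400.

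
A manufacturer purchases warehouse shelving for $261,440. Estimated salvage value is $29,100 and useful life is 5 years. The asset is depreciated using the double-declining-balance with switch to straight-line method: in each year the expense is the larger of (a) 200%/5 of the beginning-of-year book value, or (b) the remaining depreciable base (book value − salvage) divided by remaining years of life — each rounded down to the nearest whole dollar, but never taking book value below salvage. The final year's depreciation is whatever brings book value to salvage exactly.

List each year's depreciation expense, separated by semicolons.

Depreciable base = $261,440 − $29,100 = $232,340.
Year 1: DB = ⌊$261,440 × 200%/5⌋ = $104,576; SL = ⌊$232,340/5⌋ = $46,468 → take DB $104,576. Book value $156,864.
Year 2: DB = ⌊$156,864 × 200%/5⌋ = $62,745; SL = ⌊$127,764/4⌋ = $31,941 → take DB $62,745. Book value $94,119.
Year 3: DB = ⌊$94,119 × 200%/5⌋ = $37,647; SL = ⌊$65,019/3⌋ = $21,673 → take DB $37,647. Book value $56,472.
Year 4: DB = ⌊$56,472 × 200%/5⌋ = $22,588; SL = ⌊$27,372/2⌋ = $13,686 → take DB $22,588. Book value $33,884.
Year 5 (final): $33,884 − $29,100 = $4,784. Book value $29,100.

$104,576; $62,745; $37,647; $22,588; $4,784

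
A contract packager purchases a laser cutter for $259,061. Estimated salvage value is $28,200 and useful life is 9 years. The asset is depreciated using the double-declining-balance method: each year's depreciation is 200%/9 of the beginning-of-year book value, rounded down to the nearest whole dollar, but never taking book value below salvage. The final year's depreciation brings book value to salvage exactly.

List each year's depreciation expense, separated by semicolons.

Depreciable base = $259,061 − $28,200 = $230,861.
Year 1: ⌊$259,061 × 200%/9⌋ = $57,569. Book value $201,492.
Year 2: ⌊$201,492 × 200%/9⌋ = $44,776. Book value $156,716.
Year 3: ⌊$156,716 × 200%/9⌋ = $34,825. Book value $121,891.
Year 4: ⌊$121,891 × 200%/9⌋ = $27,086. Book value $94,805.
Year 5: ⌊$94,805 × 200%/9⌋ = $21,067. Book value $73,738.
Year 6: ⌊$73,738 × 200%/9⌋ = $16,386. Book value $57,352.
Year 7: ⌊$57,352 × 200%/9⌋ = $12,744. Book value $44,608.
Year 8: ⌊$44,608 × 200%/9⌋ = $9,912. Book value $34,696.
Year 9 (final): $34,696 − $28,200 = $6,496. Book value $28,200.

$57,569; $44,776; $34,825; $27,086; $21,067; $16,386; $12,744; $9,912; $6,496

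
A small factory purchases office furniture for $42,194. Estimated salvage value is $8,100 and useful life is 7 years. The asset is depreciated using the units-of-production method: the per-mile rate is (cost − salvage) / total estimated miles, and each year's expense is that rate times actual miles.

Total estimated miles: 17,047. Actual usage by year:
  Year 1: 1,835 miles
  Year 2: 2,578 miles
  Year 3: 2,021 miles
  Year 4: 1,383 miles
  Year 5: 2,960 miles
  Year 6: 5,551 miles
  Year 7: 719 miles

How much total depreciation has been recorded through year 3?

$12,868

Depreciable base = $42,194 − $8,100 = $34,094.
Rate = $34,094 / 17,047 miles = $2 per mile.
Year 1: 1,835 × $2 = $3,670. Book value $38,524.
Year 2: 2,578 × $2 = $5,156. Book value $33,368.
Year 3: 2,021 × $2 = $4,042. Book value $29,326.
Accumulated through year 3 = $42,194 − $29,326 = $12,868.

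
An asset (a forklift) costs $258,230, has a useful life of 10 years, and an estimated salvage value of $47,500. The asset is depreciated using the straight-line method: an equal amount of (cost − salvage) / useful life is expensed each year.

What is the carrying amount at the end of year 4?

Depreciable base = $258,230 − $47,500 = $210,730.
Annual expense = $210,730 / 10 = $21,073.
End of year 1: book value $237,157.
End of year 2: book value $216,084.
End of year 3: book value $195,011.
End of year 4: book value $173,938.

$173,938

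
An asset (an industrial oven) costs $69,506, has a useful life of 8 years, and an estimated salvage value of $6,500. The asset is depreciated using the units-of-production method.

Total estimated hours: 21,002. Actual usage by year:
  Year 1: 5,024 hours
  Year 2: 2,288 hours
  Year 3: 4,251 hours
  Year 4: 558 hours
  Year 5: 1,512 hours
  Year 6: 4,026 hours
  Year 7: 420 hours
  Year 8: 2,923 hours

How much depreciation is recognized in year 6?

Depreciable base = $69,506 − $6,500 = $63,006.
Rate = $63,006 / 21,002 hours = $3 per hour.
Year 1: 5,024 × $3 = $15,072. Book value $54,434.
Year 2: 2,288 × $3 = $6,864. Book value $47,570.
Year 3: 4,251 × $3 = $12,753. Book value $34,817.
Year 4: 558 × $3 = $1,674. Book value $33,143.
Year 5: 1,512 × $3 = $4,536. Book value $28,607.
Year 6: 4,026 × $3 = $12,078. Book value $16,529.

$12,078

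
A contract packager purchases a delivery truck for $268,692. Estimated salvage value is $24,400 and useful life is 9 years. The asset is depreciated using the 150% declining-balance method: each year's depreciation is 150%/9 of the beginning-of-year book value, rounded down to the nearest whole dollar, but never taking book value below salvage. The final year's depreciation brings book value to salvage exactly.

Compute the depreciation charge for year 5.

$21,596

Depreciable base = $268,692 − $24,400 = $244,292.
Year 1: ⌊$268,692 × 150%/9⌋ = $44,782. Book value $223,910.
Year 2: ⌊$223,910 × 150%/9⌋ = $37,318. Book value $186,592.
Year 3: ⌊$186,592 × 150%/9⌋ = $31,098. Book value $155,494.
Year 4: ⌊$155,494 × 150%/9⌋ = $25,915. Book value $129,579.
Year 5: ⌊$129,579 × 150%/9⌋ = $21,596. Book value $107,983.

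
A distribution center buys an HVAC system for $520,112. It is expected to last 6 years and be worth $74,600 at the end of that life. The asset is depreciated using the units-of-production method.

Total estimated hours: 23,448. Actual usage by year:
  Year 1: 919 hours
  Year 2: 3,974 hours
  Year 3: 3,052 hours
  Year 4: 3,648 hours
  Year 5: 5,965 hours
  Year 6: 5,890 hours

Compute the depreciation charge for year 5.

Depreciable base = $520,112 − $74,600 = $445,512.
Rate = $445,512 / 23,448 hours = $19 per hour.
Year 1: 919 × $19 = $17,461. Book value $502,651.
Year 2: 3,974 × $19 = $75,506. Book value $427,145.
Year 3: 3,052 × $19 = $57,988. Book value $369,157.
Year 4: 3,648 × $19 = $69,312. Book value $299,845.
Year 5: 5,965 × $19 = $113,335. Book value $186,510.

$113,335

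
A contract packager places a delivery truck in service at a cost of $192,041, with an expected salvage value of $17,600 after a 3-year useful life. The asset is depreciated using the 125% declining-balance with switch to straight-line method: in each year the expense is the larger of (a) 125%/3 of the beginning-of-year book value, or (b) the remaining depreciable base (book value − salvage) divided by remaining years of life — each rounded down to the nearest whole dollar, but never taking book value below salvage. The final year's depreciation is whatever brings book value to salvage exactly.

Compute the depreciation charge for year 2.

$47,212

Depreciable base = $192,041 − $17,600 = $174,441.
Year 1: DB = ⌊$192,041 × 125%/3⌋ = $80,017; SL = ⌊$174,441/3⌋ = $58,147 → take DB $80,017. Book value $112,024.
Year 2: DB = ⌊$112,024 × 125%/3⌋ = $46,676; SL = ⌊$94,424/2⌋ = $47,212 → take SL $47,212. Book value $64,812.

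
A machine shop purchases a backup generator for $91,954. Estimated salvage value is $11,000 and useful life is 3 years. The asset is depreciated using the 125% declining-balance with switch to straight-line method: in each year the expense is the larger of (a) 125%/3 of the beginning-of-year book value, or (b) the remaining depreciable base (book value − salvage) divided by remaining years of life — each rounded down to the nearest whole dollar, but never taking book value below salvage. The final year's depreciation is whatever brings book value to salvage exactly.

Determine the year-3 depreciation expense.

Depreciable base = $91,954 − $11,000 = $80,954.
Year 1: DB = ⌊$91,954 × 125%/3⌋ = $38,314; SL = ⌊$80,954/3⌋ = $26,984 → take DB $38,314. Book value $53,640.
Year 2: DB = ⌊$53,640 × 125%/3⌋ = $22,350; SL = ⌊$42,640/2⌋ = $21,320 → take DB $22,350. Book value $31,290.
Year 3 (final): $31,290 − $11,000 = $20,290. Book value $11,000.

$20,290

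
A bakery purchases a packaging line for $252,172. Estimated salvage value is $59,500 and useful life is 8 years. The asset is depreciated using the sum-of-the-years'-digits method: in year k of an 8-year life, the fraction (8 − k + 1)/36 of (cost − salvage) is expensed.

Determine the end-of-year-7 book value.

Depreciable base = $252,172 − $59,500 = $192,672.
Sum of the years' digits = 8+7+6+5+4+3+2+1 = 36.
Year 1: $192,672 × 8/36 = $42,816. Book value $209,356.
Year 2: $192,672 × 7/36 = $37,464. Book value $171,892.
Year 3: $192,672 × 6/36 = $32,112. Book value $139,780.
Year 4: $192,672 × 5/36 = $26,760. Book value $113,020.
Year 5: $192,672 × 4/36 = $21,408. Book value $91,612.
Year 6: $192,672 × 3/36 = $16,056. Book value $75,556.
Year 7: $192,672 × 2/36 = $10,704. Book value $64,852.

$64,852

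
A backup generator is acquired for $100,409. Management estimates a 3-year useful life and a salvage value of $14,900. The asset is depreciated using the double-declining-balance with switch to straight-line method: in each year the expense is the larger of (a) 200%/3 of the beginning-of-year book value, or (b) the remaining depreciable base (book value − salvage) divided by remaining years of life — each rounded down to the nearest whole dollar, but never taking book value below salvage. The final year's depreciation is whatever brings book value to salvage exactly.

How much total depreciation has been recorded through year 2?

Depreciable base = $100,409 − $14,900 = $85,509.
Year 1: DB = ⌊$100,409 × 200%/3⌋ = $66,939; SL = ⌊$85,509/3⌋ = $28,503 → take DB $66,939. Book value $33,470.
Year 2: DB = ⌊$33,470 × 200%/3⌋ = $22,313; SL = ⌊$18,570/2⌋ = $9,285 → take DB $22,313, capped at $18,570. Book value $14,900.
Accumulated through year 2 = $100,409 − $14,900 = $85,509.

$85,509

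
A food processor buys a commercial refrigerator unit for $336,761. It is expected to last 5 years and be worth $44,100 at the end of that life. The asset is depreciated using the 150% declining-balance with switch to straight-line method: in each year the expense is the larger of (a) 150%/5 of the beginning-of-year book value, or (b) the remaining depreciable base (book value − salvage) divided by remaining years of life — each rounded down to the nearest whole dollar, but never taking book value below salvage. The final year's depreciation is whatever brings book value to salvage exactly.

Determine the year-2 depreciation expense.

Depreciable base = $336,761 − $44,100 = $292,661.
Year 1: DB = ⌊$336,761 × 150%/5⌋ = $101,028; SL = ⌊$292,661/5⌋ = $58,532 → take DB $101,028. Book value $235,733.
Year 2: DB = ⌊$235,733 × 150%/5⌋ = $70,719; SL = ⌊$191,633/4⌋ = $47,908 → take DB $70,719. Book value $165,014.

$70,719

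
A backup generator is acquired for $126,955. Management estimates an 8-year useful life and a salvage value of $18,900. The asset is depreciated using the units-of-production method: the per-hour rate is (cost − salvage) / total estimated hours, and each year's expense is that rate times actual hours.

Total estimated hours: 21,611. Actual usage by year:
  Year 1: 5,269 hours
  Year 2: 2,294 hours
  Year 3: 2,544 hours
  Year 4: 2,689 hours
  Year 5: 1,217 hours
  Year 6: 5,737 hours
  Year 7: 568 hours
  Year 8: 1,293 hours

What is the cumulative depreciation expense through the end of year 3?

Depreciable base = $126,955 − $18,900 = $108,055.
Rate = $108,055 / 21,611 hours = $5 per hour.
Year 1: 5,269 × $5 = $26,345. Book value $100,610.
Year 2: 2,294 × $5 = $11,470. Book value $89,140.
Year 3: 2,544 × $5 = $12,720. Book value $76,420.
Accumulated through year 3 = $126,955 − $76,420 = $50,535.

$50,535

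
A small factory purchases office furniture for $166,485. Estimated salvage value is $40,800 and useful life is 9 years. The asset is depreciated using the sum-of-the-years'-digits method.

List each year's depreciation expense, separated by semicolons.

Depreciable base = $166,485 − $40,800 = $125,685.
Sum of the years' digits = 9+8+7+6+5+4+3+2+1 = 45.
Year 1: $125,685 × 9/45 = $25,137. Book value $141,348.
Year 2: $125,685 × 8/45 = $22,344. Book value $119,004.
Year 3: $125,685 × 7/45 = $19,551. Book value $99,453.
Year 4: $125,685 × 6/45 = $16,758. Book value $82,695.
Year 5: $125,685 × 5/45 = $13,965. Book value $68,730.
Year 6: $125,685 × 4/45 = $11,172. Book value $57,558.
Year 7: $125,685 × 3/45 = $8,379. Book value $49,179.
Year 8: $125,685 × 2/45 = $5,586. Book value $43,593.
Year 9: $125,685 × 1/45 = $2,793. Book value $40,800.

$25,137; $22,344; $19,551; $16,758; $13,965; $11,172; $8,379; $5,586; $2,793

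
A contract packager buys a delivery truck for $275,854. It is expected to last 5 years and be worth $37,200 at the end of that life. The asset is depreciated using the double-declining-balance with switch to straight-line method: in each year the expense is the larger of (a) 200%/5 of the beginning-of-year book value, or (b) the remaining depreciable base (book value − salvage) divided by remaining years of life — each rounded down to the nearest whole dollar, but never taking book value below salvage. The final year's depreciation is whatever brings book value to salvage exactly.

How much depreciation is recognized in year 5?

$0

Depreciable base = $275,854 − $37,200 = $238,654.
Year 1: DB = ⌊$275,854 × 200%/5⌋ = $110,341; SL = ⌊$238,654/5⌋ = $47,730 → take DB $110,341. Book value $165,513.
Year 2: DB = ⌊$165,513 × 200%/5⌋ = $66,205; SL = ⌊$128,313/4⌋ = $32,078 → take DB $66,205. Book value $99,308.
Year 3: DB = ⌊$99,308 × 200%/5⌋ = $39,723; SL = ⌊$62,108/3⌋ = $20,702 → take DB $39,723. Book value $59,585.
Year 4: DB = ⌊$59,585 × 200%/5⌋ = $23,834; SL = ⌊$22,385/2⌋ = $11,192 → take DB $23,834, capped at $22,385. Book value $37,200.
Year 5 (final): $37,200 − $37,200 = $0. Book value $37,200.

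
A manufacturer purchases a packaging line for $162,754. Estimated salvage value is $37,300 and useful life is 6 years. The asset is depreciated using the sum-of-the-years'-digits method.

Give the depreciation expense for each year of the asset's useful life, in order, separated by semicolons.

$35,844; $29,870; $23,896; $17,922; $11,948; $5,974

Depreciable base = $162,754 − $37,300 = $125,454.
Sum of the years' digits = 6+5+4+3+2+1 = 21.
Year 1: $125,454 × 6/21 = $35,844. Book value $126,910.
Year 2: $125,454 × 5/21 = $29,870. Book value $97,040.
Year 3: $125,454 × 4/21 = $23,896. Book value $73,144.
Year 4: $125,454 × 3/21 = $17,922. Book value $55,222.
Year 5: $125,454 × 2/21 = $11,948. Book value $43,274.
Year 6: $125,454 × 1/21 = $5,974. Book value $37,300.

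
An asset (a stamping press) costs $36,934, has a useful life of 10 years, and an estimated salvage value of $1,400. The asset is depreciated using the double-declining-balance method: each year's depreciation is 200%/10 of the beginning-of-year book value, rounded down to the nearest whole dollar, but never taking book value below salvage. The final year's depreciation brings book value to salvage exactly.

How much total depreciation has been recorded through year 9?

Depreciable base = $36,934 − $1,400 = $35,534.
Year 1: ⌊$36,934 × 200%/10⌋ = $7,386. Book value $29,548.
Year 2: ⌊$29,548 × 200%/10⌋ = $5,909. Book value $23,639.
Year 3: ⌊$23,639 × 200%/10⌋ = $4,727. Book value $18,912.
Year 4: ⌊$18,912 × 200%/10⌋ = $3,782. Book value $15,130.
Year 5: ⌊$15,130 × 200%/10⌋ = $3,026. Book value $12,104.
Year 6: ⌊$12,104 × 200%/10⌋ = $2,420. Book value $9,684.
Year 7: ⌊$9,684 × 200%/10⌋ = $1,936. Book value $7,748.
Year 8: ⌊$7,748 × 200%/10⌋ = $1,549. Book value $6,199.
Year 9: ⌊$6,199 × 200%/10⌋ = $1,239. Book value $4,960.
Accumulated through year 9 = $36,934 − $4,960 = $31,974.

$31,974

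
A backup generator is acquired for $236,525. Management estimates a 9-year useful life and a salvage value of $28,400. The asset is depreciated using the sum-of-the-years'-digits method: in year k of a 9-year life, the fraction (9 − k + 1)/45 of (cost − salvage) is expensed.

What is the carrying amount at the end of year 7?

$42,275

Depreciable base = $236,525 − $28,400 = $208,125.
Sum of the years' digits = 9+8+7+6+5+4+3+2+1 = 45.
Year 1: $208,125 × 9/45 = $41,625. Book value $194,900.
Year 2: $208,125 × 8/45 = $37,000. Book value $157,900.
Year 3: $208,125 × 7/45 = $32,375. Book value $125,525.
Year 4: $208,125 × 6/45 = $27,750. Book value $97,775.
Year 5: $208,125 × 5/45 = $23,125. Book value $74,650.
Year 6: $208,125 × 4/45 = $18,500. Book value $56,150.
Year 7: $208,125 × 3/45 = $13,875. Book value $42,275.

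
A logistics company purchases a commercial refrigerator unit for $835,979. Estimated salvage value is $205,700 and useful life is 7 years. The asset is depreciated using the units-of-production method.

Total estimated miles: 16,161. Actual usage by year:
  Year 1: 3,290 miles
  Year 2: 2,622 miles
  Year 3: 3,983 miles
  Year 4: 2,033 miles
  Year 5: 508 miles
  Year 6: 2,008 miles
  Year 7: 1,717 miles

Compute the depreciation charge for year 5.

$19,812

Depreciable base = $835,979 − $205,700 = $630,279.
Rate = $630,279 / 16,161 miles = $39 per mile.
Year 1: 3,290 × $39 = $128,310. Book value $707,669.
Year 2: 2,622 × $39 = $102,258. Book value $605,411.
Year 3: 3,983 × $39 = $155,337. Book value $450,074.
Year 4: 2,033 × $39 = $79,287. Book value $370,787.
Year 5: 508 × $39 = $19,812. Book value $350,975.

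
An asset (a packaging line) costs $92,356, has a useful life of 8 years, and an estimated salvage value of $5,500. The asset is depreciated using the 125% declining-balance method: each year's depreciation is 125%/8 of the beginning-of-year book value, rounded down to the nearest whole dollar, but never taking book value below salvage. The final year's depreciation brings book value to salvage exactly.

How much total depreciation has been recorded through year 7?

Depreciable base = $92,356 − $5,500 = $86,856.
Year 1: ⌊$92,356 × 125%/8⌋ = $14,430. Book value $77,926.
Year 2: ⌊$77,926 × 125%/8⌋ = $12,175. Book value $65,751.
Year 3: ⌊$65,751 × 125%/8⌋ = $10,273. Book value $55,478.
Year 4: ⌊$55,478 × 125%/8⌋ = $8,668. Book value $46,810.
Year 5: ⌊$46,810 × 125%/8⌋ = $7,314. Book value $39,496.
Year 6: ⌊$39,496 × 125%/8⌋ = $6,171. Book value $33,325.
Year 7: ⌊$33,325 × 125%/8⌋ = $5,207. Book value $28,118.
Accumulated through year 7 = $92,356 − $28,118 = $64,238.

$64,238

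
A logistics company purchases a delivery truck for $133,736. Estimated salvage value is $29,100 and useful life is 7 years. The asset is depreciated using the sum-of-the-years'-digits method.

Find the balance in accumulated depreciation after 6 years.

Depreciable base = $133,736 − $29,100 = $104,636.
Sum of the years' digits = 7+6+5+4+3+2+1 = 28.
Year 1: $104,636 × 7/28 = $26,159. Book value $107,577.
Year 2: $104,636 × 6/28 = $22,422. Book value $85,155.
Year 3: $104,636 × 5/28 = $18,685. Book value $66,470.
Year 4: $104,636 × 4/28 = $14,948. Book value $51,522.
Year 5: $104,636 × 3/28 = $11,211. Book value $40,311.
Year 6: $104,636 × 2/28 = $7,474. Book value $32,837.
Accumulated through year 6 = $133,736 − $32,837 = $100,899.

$100,899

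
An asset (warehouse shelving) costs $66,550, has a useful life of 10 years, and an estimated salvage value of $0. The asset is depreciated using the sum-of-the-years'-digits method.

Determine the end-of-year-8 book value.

$3,630

Depreciable base = $66,550 − $0 = $66,550.
Sum of the years' digits = 10+9+8+7+6+5+4+3+2+1 = 55.
Year 1: $66,550 × 10/55 = $12,100. Book value $54,450.
Year 2: $66,550 × 9/55 = $10,890. Book value $43,560.
Year 3: $66,550 × 8/55 = $9,680. Book value $33,880.
Year 4: $66,550 × 7/55 = $8,470. Book value $25,410.
Year 5: $66,550 × 6/55 = $7,260. Book value $18,150.
Year 6: $66,550 × 5/55 = $6,050. Book value $12,100.
Year 7: $66,550 × 4/55 = $4,840. Book value $7,260.
Year 8: $66,550 × 3/55 = $3,630. Book value $3,630.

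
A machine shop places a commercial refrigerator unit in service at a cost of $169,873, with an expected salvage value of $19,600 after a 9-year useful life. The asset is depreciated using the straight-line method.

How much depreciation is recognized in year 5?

Depreciable base = $169,873 − $19,600 = $150,273.
Annual expense = $150,273 / 9 = $16,697.

$16,697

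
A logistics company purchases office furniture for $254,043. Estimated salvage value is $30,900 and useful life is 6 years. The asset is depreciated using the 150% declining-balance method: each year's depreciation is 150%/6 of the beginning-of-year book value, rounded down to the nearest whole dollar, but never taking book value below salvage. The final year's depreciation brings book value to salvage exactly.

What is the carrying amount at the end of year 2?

$142,900

Depreciable base = $254,043 − $30,900 = $223,143.
Year 1: ⌊$254,043 × 150%/6⌋ = $63,510. Book value $190,533.
Year 2: ⌊$190,533 × 150%/6⌋ = $47,633. Book value $142,900.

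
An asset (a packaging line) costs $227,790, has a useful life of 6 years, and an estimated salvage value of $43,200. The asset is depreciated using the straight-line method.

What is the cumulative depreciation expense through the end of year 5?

Depreciable base = $227,790 − $43,200 = $184,590.
Annual expense = $184,590 / 6 = $30,765.
End of year 1: book value $197,025.
End of year 2: book value $166,260.
End of year 3: book value $135,495.
End of year 4: book value $104,730.
End of year 5: book value $73,965.
Accumulated through year 5 = $227,790 − $73,965 = $153,825.

$153,825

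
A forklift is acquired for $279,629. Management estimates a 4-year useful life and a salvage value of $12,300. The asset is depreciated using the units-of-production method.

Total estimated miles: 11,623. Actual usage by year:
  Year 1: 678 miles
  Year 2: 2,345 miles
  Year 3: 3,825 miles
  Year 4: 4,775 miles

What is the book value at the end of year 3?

$122,125

Depreciable base = $279,629 − $12,300 = $267,329.
Rate = $267,329 / 11,623 miles = $23 per mile.
Year 1: 678 × $23 = $15,594. Book value $264,035.
Year 2: 2,345 × $23 = $53,935. Book value $210,100.
Year 3: 3,825 × $23 = $87,975. Book value $122,125.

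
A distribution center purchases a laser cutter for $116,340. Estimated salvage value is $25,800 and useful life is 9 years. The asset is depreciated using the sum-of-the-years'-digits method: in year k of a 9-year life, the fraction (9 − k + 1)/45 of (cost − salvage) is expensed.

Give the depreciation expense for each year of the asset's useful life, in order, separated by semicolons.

Depreciable base = $116,340 − $25,800 = $90,540.
Sum of the years' digits = 9+8+7+6+5+4+3+2+1 = 45.
Year 1: $90,540 × 9/45 = $18,108. Book value $98,232.
Year 2: $90,540 × 8/45 = $16,096. Book value $82,136.
Year 3: $90,540 × 7/45 = $14,084. Book value $68,052.
Year 4: $90,540 × 6/45 = $12,072. Book value $55,980.
Year 5: $90,540 × 5/45 = $10,060. Book value $45,920.
Year 6: $90,540 × 4/45 = $8,048. Book value $37,872.
Year 7: $90,540 × 3/45 = $6,036. Book value $31,836.
Year 8: $90,540 × 2/45 = $4,024. Book value $27,812.
Year 9: $90,540 × 1/45 = $2,012. Book value $25,800.

$18,108; $16,096; $14,084; $12,072; $10,060; $8,048; $6,036; $4,024; $2,012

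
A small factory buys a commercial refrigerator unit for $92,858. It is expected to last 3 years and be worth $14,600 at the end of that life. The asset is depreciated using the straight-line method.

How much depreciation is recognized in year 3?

$26,086

Depreciable base = $92,858 − $14,600 = $78,258.
Annual expense = $78,258 / 3 = $26,086.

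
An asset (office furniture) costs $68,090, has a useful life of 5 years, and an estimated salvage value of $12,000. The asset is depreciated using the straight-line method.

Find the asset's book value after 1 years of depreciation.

$56,872

Depreciable base = $68,090 − $12,000 = $56,090.
Annual expense = $56,090 / 5 = $11,218.
End of year 1: book value $56,872.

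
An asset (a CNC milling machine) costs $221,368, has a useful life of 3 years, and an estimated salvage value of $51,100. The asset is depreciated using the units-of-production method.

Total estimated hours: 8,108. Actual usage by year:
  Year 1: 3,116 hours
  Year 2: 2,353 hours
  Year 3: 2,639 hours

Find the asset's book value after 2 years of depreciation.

$106,519

Depreciable base = $221,368 − $51,100 = $170,268.
Rate = $170,268 / 8,108 hours = $21 per hour.
Year 1: 3,116 × $21 = $65,436. Book value $155,932.
Year 2: 2,353 × $21 = $49,413. Book value $106,519.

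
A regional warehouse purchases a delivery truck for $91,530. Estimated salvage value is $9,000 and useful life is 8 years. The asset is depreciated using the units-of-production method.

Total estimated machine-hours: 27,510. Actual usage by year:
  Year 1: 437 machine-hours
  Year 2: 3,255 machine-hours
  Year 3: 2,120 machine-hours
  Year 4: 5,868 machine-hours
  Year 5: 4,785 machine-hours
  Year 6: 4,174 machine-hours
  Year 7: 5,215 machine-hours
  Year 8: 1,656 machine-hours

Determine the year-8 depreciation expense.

Depreciable base = $91,530 − $9,000 = $82,530.
Rate = $82,530 / 27,510 machine-hours = $3 per machine-hour.
Year 1: 437 × $3 = $1,311. Book value $90,219.
Year 2: 3,255 × $3 = $9,765. Book value $80,454.
Year 3: 2,120 × $3 = $6,360. Book value $74,094.
Year 4: 5,868 × $3 = $17,604. Book value $56,490.
Year 5: 4,785 × $3 = $14,355. Book value $42,135.
Year 6: 4,174 × $3 = $12,522. Book value $29,613.
Year 7: 5,215 × $3 = $15,645. Book value $13,968.
Year 8: 1,656 × $3 = $4,968. Book value $9,000.

$4,968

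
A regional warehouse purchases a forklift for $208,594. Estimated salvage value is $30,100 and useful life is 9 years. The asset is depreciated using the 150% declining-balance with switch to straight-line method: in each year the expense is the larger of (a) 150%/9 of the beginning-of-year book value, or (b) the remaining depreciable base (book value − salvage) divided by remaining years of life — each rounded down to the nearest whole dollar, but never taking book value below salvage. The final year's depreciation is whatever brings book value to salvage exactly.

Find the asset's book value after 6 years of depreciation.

$69,859

Depreciable base = $208,594 − $30,100 = $178,494.
Year 1: DB = ⌊$208,594 × 150%/9⌋ = $34,765; SL = ⌊$178,494/9⌋ = $19,832 → take DB $34,765. Book value $173,829.
Year 2: DB = ⌊$173,829 × 150%/9⌋ = $28,971; SL = ⌊$143,729/8⌋ = $17,966 → take DB $28,971. Book value $144,858.
Year 3: DB = ⌊$144,858 × 150%/9⌋ = $24,143; SL = ⌊$114,758/7⌋ = $16,394 → take DB $24,143. Book value $120,715.
Year 4: DB = ⌊$120,715 × 150%/9⌋ = $20,119; SL = ⌊$90,615/6⌋ = $15,102 → take DB $20,119. Book value $100,596.
Year 5: DB = ⌊$100,596 × 150%/9⌋ = $16,766; SL = ⌊$70,496/5⌋ = $14,099 → take DB $16,766. Book value $83,830.
Year 6: DB = ⌊$83,830 × 150%/9⌋ = $13,971; SL = ⌊$53,730/4⌋ = $13,432 → take DB $13,971. Book value $69,859.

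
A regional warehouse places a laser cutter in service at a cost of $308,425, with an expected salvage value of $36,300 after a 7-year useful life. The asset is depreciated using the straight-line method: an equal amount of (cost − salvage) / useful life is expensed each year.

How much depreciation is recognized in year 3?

$38,875

Depreciable base = $308,425 − $36,300 = $272,125.
Annual expense = $272,125 / 7 = $38,875.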